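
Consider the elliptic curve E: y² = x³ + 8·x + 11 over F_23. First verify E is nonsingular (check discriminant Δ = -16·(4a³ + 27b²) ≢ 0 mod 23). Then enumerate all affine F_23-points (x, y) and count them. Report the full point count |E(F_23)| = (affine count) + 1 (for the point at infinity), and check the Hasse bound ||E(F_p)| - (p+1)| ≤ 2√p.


Affine points = {(2, 9), (2, 14), (3, 4), (3, 19), (8, 9), (8, 14), (11, 2), (11, 21), (12, 8), (12, 15), (13, 9), (13, 14), (16, 7), (16, 16), (17, 0), (20, 11), (20, 12), (22, 5), (22, 18)}; affine count = 19; |E(F_23)| = 20.

Discriminant check: Δ ∝ 4a³ + 27b² = 4·8³ + 27·11² = 4·512 + 27·121 ≡ 2 (mod 23). Nonzero ⇒ E is nonsingular.
For each x ∈ F_23, compute rhs = x³ + 8·x + 11 mod 23, then count y ∈ F_23 with y² ≡ rhs.
  x = 0: rhs = 11, matching y values: none (0 points).
  x = 1: rhs = 20, matching y values: none (0 points).
  x = 2: rhs = 12, matching y values: 9, 14 (2 points).
  x = 3: rhs = 16, matching y values: 4, 19 (2 points).
  x = 4: rhs = 15, matching y values: none (0 points).
  x = 5: rhs = 15, matching y values: none (0 points).
  x = 6: rhs = 22, matching y values: none (0 points).
  x = 7: rhs = 19, matching y values: none (0 points).
  x = 8: rhs = 12, matching y values: 9, 14 (2 points).
  x = 9: rhs = 7, matching y values: none (0 points).
  x = 10: rhs = 10, matching y values: none (0 points).
  x = 11: rhs = 4, matching y values: 2, 21 (2 points).
  x = 12: rhs = 18, matching y values: 8, 15 (2 points).
  x = 13: rhs = 12, matching y values: 9, 14 (2 points).
  x = 14: rhs = 15, matching y values: none (0 points).
  x = 15: rhs = 10, matching y values: none (0 points).
  x = 16: rhs = 3, matching y values: 7, 16 (2 points).
  x = 17: rhs = 0, matching y values: 0 (1 points).
  x = 18: rhs = 7, matching y values: none (0 points).
  x = 19: rhs = 7, matching y values: none (0 points).
  x = 20: rhs = 6, matching y values: 11, 12 (2 points).
  x = 21: rhs = 10, matching y values: none (0 points).
  x = 22: rhs = 2, matching y values: 5, 18 (2 points).
Total affine count: 19.
Full point count |E(F_23)| = 19 + 1 = 20.
Hasse bound: |20 − (23+1)| = |-4| = 4 ≤ 2√23 ≈ 9.5917 ✓.


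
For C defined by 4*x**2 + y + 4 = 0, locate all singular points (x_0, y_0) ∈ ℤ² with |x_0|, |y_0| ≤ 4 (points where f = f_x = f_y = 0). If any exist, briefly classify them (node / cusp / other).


No singular points in the scanned grid; C is smooth there.

Compute partial derivatives:
  f_x = 8*x.
  f_y = 1.
f_y = 1 is a nonzero constant, so f_y never vanishes: no point (x, y) can satisfy f = f_x = f_y = 0. In particular no (x, y) ∈ {−4, ..., 4}² is singular; the curve is smooth.


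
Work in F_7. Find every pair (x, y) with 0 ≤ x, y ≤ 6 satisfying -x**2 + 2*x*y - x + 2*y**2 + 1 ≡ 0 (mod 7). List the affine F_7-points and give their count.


Affine F_7-points: {(2, 6)}; count = 1.

For each of the 49 pairs (x, y) ∈ F_7², evaluate f(x, y) mod 7. Record the zeros.
  x = 0: [0↦1, 1↦3, 2↦2, 3↦5, 4↦5, 5↦2, 6↦3]  zeros at y ∈ ∅
  x = 1: [0↦6, 1↦3, 2↦4, 3↦2, 4↦4, 5↦3, 6↦6]  zeros at y ∈ ∅
  x = 2: [0↦2, 1↦1, 2↦4, 3↦4, 4↦1, 5↦2, 6↦0]  zeros at y ∈ {6}
  x = 3: [0↦3, 1↦4, 2↦2, 3↦4, 4↦3, 5↦6, 6↦6]  zeros at y ∈ ∅
  x = 4: [0↦2, 1↦5, 2↦5, 3↦2, 4↦3, 5↦1, 6↦3]  zeros at y ∈ ∅
  x = 5: [0↦6, 1↦4, 2↦6, 3↦5, 4↦1, 5↦1, 6↦5]  zeros at y ∈ ∅
  x = 6: [0↦1, 1↦1, 2↦5, 3↦6, 4↦4, 5↦6, 6↦5]  zeros at y ∈ ∅
Collecting zeros: affine points = {(2, 6)}.
Total count |C(F_7)_aff| = 1.


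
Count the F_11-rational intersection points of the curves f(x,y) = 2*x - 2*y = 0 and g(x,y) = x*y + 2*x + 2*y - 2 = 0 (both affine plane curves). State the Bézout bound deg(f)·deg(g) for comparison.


Common zeros: ∅; count = 0; Bézout bound = 2.

deg(f) = 1, deg(g) = 2, so Bézout bound = 2.
Scan x ∈ F_11. For each x, list the y ∈ F_11 with f(x, y) ≡ 0 and those with g(x, y) ≡ 0 (mod 11); the common zeros in that column are the intersection.
  x = 0: f ≡ 0 at y ∈ {0}; g ≡ 0 at y ∈ {1}; common: ∅.
  x = 1: f ≡ 0 at y ∈ {1}; g ≡ 0 at y ∈ {0}; common: ∅.
  x = 2: f ≡ 0 at y ∈ {2}; g ≡ 0 at y ∈ {5}; common: ∅.
  x = 3: f ≡ 0 at y ∈ {3}; g ≡ 0 at y ∈ {8}; common: ∅.
  x = 4: f ≡ 0 at y ∈ {4}; g ≡ 0 at y ∈ {10}; common: ∅.
  x = 5: f ≡ 0 at y ∈ {5}; g ≡ 0 at y ∈ {2}; common: ∅.
  x = 6: f ≡ 0 at y ∈ {6}; g ≡ 0 at y ∈ {7}; common: ∅.
  x = 7: f ≡ 0 at y ∈ {7}; g ≡ 0 at y ∈ {6}; common: ∅.
  x = 8: f ≡ 0 at y ∈ {8}; g ≡ 0 at y ∈ {3}; common: ∅.
  x = 9: f ≡ 0 at y ∈ {9}; g ≡ 0 at y ∈ ∅; common: ∅.
  x = 10: f ≡ 0 at y ∈ {10}; g ≡ 0 at y ∈ {4}; common: ∅.
Collecting: common zeros = ∅, so the count is 0.
Comparison with the Bézout bound: 0 ≤ 2 = deg(f)·deg(g), as expected for curves with no common component (the affine F_11-count falls short of the bound because intersections may lie at infinity, over extension fields, or carry multiplicity).


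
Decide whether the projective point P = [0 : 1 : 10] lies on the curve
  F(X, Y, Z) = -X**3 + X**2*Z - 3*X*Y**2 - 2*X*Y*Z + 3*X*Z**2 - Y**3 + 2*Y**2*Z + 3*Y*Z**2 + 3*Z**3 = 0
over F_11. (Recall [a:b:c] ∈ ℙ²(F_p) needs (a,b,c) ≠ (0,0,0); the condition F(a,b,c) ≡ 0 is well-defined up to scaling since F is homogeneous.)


F(0,1,10) ≡ 8 (mod 11); P is NOT on the curve.

Evaluate F(0, 1, 10) term-by-term (mod 11).
  -X**3 ↦ -1·0·1·1 = 0
  X**2*Z ↦ 1·0·1·10 = 0
  -3*X*Y**2 ↦ -3·0·1·1 = 0
  -2*X*Y*Z ↦ -2·0·1·10 = 0
  3*X*Z**2 ↦ 3·0·1·100 = 0
  -Y**3 ↦ -1·1·1·1 = -1
  2*Y**2*Z ↦ 2·1·1·10 = 20
  3*Y*Z**2 ↦ 3·1·1·100 = 300
  3*Z**3 ↦ 3·1·1·1000 = 3000
Sum: F(0, 1, 10) = (0) + (0) + (0) + (0) + (0) + (-1) + (20) + (300) + (3000) = 3319.
Reducing mod 11: 3319 ≡ 8 (mod 11).
Since F(a, b, c) ≡ 8 ≠ 0 (mod 11), P does NOT lie on the curve.


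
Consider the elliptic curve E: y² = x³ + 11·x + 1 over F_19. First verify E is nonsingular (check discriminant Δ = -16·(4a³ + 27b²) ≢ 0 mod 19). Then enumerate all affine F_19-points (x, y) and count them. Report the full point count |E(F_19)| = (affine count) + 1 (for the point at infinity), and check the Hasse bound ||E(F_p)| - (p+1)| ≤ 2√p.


Affine points = {(0, 1), (0, 18), (3, 2), (3, 17), (6, 6), (6, 13), (10, 3), (10, 16), (11, 3), (11, 16), (13, 2), (13, 17), (14, 7), (14, 12), (15, 8), (15, 11), (16, 6), (16, 13), (17, 3), (17, 16)}; affine count = 20; |E(F_19)| = 21.

Discriminant check: Δ ∝ 4a³ + 27b² = 4·11³ + 27·1² = 4·1331 + 27·1 ≡ 12 (mod 19). Nonzero ⇒ E is nonsingular.
For each x ∈ F_19, compute rhs = x³ + 11·x + 1 mod 19, then count y ∈ F_19 with y² ≡ rhs.
  x = 0: rhs = 1, matching y values: 1, 18 (2 points).
  x = 1: rhs = 13, matching y values: none (0 points).
  x = 2: rhs = 12, matching y values: none (0 points).
  x = 3: rhs = 4, matching y values: 2, 17 (2 points).
  x = 4: rhs = 14, matching y values: none (0 points).
  x = 5: rhs = 10, matching y values: none (0 points).
  x = 6: rhs = 17, matching y values: 6, 13 (2 points).
  x = 7: rhs = 3, matching y values: none (0 points).
  x = 8: rhs = 12, matching y values: none (0 points).
  x = 9: rhs = 12, matching y values: none (0 points).
  x = 10: rhs = 9, matching y values: 3, 16 (2 points).
  x = 11: rhs = 9, matching y values: 3, 16 (2 points).
  x = 12: rhs = 18, matching y values: none (0 points).
  x = 13: rhs = 4, matching y values: 2, 17 (2 points).
  x = 14: rhs = 11, matching y values: 7, 12 (2 points).
  x = 15: rhs = 7, matching y values: 8, 11 (2 points).
  x = 16: rhs = 17, matching y values: 6, 13 (2 points).
  x = 17: rhs = 9, matching y values: 3, 16 (2 points).
  x = 18: rhs = 8, matching y values: none (0 points).
Total affine count: 20.
Full point count |E(F_19)| = 20 + 1 = 21.
Hasse bound: |21 − (19+1)| = |1| = 1 ≤ 2√19 ≈ 8.7178 ✓.


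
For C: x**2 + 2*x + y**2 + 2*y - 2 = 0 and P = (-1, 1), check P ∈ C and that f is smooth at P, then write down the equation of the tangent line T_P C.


Tangent line at P: 4*y - 4 = 0.

Step 1: f(-1, 1) = 0, so P lies on C.
Step 2: partial derivatives
  f_x(x, y) = 2*x + 2, f_y(x, y) = 2*y + 2.
  f_x(P) = 0, f_y(P) = 4 (gradient nonzero, so P is smooth).
Step 3: tangent line at P: 0·(x − -1) + 4·(y − 1) = 0.
Expanding: 4*y - 4 = 0.


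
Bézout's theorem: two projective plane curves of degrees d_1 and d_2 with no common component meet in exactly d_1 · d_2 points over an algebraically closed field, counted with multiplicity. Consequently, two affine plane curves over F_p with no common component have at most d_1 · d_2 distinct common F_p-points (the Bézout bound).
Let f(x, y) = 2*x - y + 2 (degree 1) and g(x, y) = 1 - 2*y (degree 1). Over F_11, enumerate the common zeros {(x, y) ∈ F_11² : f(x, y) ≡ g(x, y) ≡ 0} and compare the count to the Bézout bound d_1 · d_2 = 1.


Common zeros: {(2, 6)}; count = 1; Bézout bound = 1.

deg(f) = 1, deg(g) = 1, so Bézout bound = 1.
Scan x ∈ F_11. For each x, list the y ∈ F_11 with f(x, y) ≡ 0 and those with g(x, y) ≡ 0 (mod 11); the common zeros in that column are the intersection.
  x = 0: f ≡ 0 at y ∈ {2}; g ≡ 0 at y ∈ {6}; common: ∅.
  x = 1: f ≡ 0 at y ∈ {4}; g ≡ 0 at y ∈ {6}; common: ∅.
  x = 2: f ≡ 0 at y ∈ {6}; g ≡ 0 at y ∈ {6}; common: {6}.
  x = 3: f ≡ 0 at y ∈ {8}; g ≡ 0 at y ∈ {6}; common: ∅.
  x = 4: f ≡ 0 at y ∈ {10}; g ≡ 0 at y ∈ {6}; common: ∅.
  x = 5: f ≡ 0 at y ∈ {1}; g ≡ 0 at y ∈ {6}; common: ∅.
  x = 6: f ≡ 0 at y ∈ {3}; g ≡ 0 at y ∈ {6}; common: ∅.
  x = 7: f ≡ 0 at y ∈ {5}; g ≡ 0 at y ∈ {6}; common: ∅.
  x = 8: f ≡ 0 at y ∈ {7}; g ≡ 0 at y ∈ {6}; common: ∅.
  x = 9: f ≡ 0 at y ∈ {9}; g ≡ 0 at y ∈ {6}; common: ∅.
  x = 10: f ≡ 0 at y ∈ {0}; g ≡ 0 at y ∈ {6}; common: ∅.
Collecting: common zeros = {(2, 6)}, so the count is 1.
Comparison with the Bézout bound: 1 ≤ 1 = deg(f)·deg(g), as expected for curves with no common component (the bound is attained).


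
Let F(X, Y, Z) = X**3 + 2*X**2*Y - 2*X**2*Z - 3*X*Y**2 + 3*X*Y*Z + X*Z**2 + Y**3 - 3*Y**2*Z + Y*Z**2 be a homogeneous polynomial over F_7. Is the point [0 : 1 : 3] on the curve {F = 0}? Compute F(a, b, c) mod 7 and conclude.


F(0,1,3) ≡ 1 (mod 7); P is NOT on the curve.

Evaluate F(0, 1, 3) term-by-term (mod 7).
  X**3 ↦ 1·0·1·1 = 0
  2*X**2*Y ↦ 2·0·1·1 = 0
  -2*X**2*Z ↦ -2·0·1·3 = 0
  -3*X*Y**2 ↦ -3·0·1·1 = 0
  3*X*Y*Z ↦ 3·0·1·3 = 0
  X*Z**2 ↦ 1·0·1·9 = 0
  Y**3 ↦ 1·1·1·1 = 1
  -3*Y**2*Z ↦ -3·1·1·3 = -9
  Y*Z**2 ↦ 1·1·1·9 = 9
Sum: F(0, 1, 3) = (0) + (0) + (0) + (0) + (0) + (0) + (1) + (-9) + (9) = 1.
Reducing mod 7: 1 ≡ 1 (mod 7).
Since F(a, b, c) ≡ 1 ≠ 0 (mod 7), P does NOT lie on the curve.


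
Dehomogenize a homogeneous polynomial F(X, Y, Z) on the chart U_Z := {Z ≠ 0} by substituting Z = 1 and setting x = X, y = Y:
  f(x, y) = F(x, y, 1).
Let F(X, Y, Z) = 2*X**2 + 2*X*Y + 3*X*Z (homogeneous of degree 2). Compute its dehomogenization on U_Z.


f(x, y) = 2*x**2 + 2*x*y + 3*x

On U_Z we set Z = 1. Each monomial c·X^i·Y^j·Z^k in F becomes c·x^i·y^j·1^k = c·x^i·y^j.
Substituting Z = 1: F(X, Y, 1) = 2*x**2 + 2*x*y + 3*x.
Note: deg(f) ≤ deg(F) = 2; strict inequality happens when F is divisible by Z (lost terms).


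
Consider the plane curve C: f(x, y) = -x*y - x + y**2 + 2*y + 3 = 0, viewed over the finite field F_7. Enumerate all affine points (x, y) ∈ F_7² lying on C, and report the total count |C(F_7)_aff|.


Affine F_7-points: {(1, 3), (3, 0), (3, 1), (4, 4), (4, 5), (6, 2)}; count = 6.

For each of the 49 pairs (x, y) ∈ F_7², evaluate f(x, y) mod 7. Record the zeros.
  x = 0: [0↦3, 1↦6, 2↦4, 3↦4, 4↦6, 5↦3, 6↦2]  zeros at y ∈ ∅
  x = 1: [0↦2, 1↦4, 2↦1, 3↦0, 4↦1, 5↦4, 6↦2]  zeros at y ∈ {3}
  x = 2: [0↦1, 1↦2, 2↦5, 3↦3, 4↦3, 5↦5, 6↦2]  zeros at y ∈ ∅
  x = 3: [0↦0, 1↦0, 2↦2, 3↦6, 4↦5, 5↦6, 6↦2]  zeros at y ∈ {0, 1}
  x = 4: [0↦6, 1↦5, 2↦6, 3↦2, 4↦0, 5↦0, 6↦2]  zeros at y ∈ {4, 5}
  x = 5: [0↦5, 1↦3, 2↦3, 3↦5, 4↦2, 5↦1, 6↦2]  zeros at y ∈ ∅
  x = 6: [0↦4, 1↦1, 2↦0, 3↦1, 4↦4, 5↦2, 6↦2]  zeros at y ∈ {2}
Collecting zeros: affine points = {(1, 3), (3, 0), (3, 1), (4, 4), (4, 5), (6, 2)}.
Total count |C(F_7)_aff| = 6.


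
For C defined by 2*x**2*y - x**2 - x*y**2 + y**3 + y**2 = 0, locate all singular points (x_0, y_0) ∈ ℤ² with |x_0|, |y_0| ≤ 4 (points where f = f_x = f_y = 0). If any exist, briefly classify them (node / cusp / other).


Singular points: {(0, 0)}; classification: node.

Compute partial derivatives:
  f_x = 4*x*y - 2*x - y**2.
  f_y = 2*x**2 - 2*x*y + 3*y**2 + 2*y.
Scan x_0 ∈ {−4, ..., 4}. For each x_0, f_y(x_0, y) is a polynomial in y; find its integer roots y ∈ {−4, ..., 4}, then test f_x and f at those candidates.
  x = -4: f_y(-4, y) = 3*y**2 + 10*y + 32; no integer root y with |y| ≤ 4.
  x = -3: f_y(-3, y) = 3*y**2 + 8*y + 18; no integer root y with |y| ≤ 4.
  x = -2: f_y(-2, y) = 3*y**2 + 6*y + 8; no integer root y with |y| ≤ 4.
  x = -1: f_y(-1, y) = 3*y**2 + 4*y + 2; no integer root y with |y| ≤ 4.
  x = 0: f_y(0, y) = 3*y**2 + 2*y; vanishes at y ∈ {0}. (0, 0): f_x = 0, f = 0 — SINGULAR.
  x = 1: f_y(1, y) = 3*y**2 + 2; no integer root y with |y| ≤ 4.
  x = 2: f_y(2, y) = 3*y**2 - 2*y + 8; no integer root y with |y| ≤ 4.
  x = 3: f_y(3, y) = 3*y**2 - 4*y + 18; no integer root y with |y| ≤ 4.
  x = 4: f_y(4, y) = 3*y**2 - 6*y + 32; no integer root y with |y| ≤ 4.
Only singular point on the grid: (0, 0).
Classify: substitute x = 0 + u, y = 0 + v and expand: f = 2*u**2*v - u**2 - u*v**2 + v**3 + v**2.
No constant or linear terms (consistent with a singular point). Quadratic part: -u**2 + v**2. Cubic part: 2*u**2*v - u*v**2 + v**3.
The quadratic part v**2 - u**2 = (v − u)(v + u) splits into two distinct linear factors, so there are two distinct tangent lines y − 0 = ±(x − 0) — this is a node (ordinary double point).
Classification: node.


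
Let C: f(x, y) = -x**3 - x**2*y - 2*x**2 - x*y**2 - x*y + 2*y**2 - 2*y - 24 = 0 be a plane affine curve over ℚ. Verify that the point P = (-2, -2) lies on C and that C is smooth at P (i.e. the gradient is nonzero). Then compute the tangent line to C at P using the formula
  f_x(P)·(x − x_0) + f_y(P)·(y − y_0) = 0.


Tangent line at P: -14*x - 20*y - 68 = 0.

Step 1: f(-2, -2) = 0, so P lies on C.
Step 2: partial derivatives
  f_x(x, y) = -3*x**2 - 2*x*y - 4*x - y**2 - y, f_y(x, y) = -x**2 - 2*x*y - x + 4*y - 2.
  f_x(P) = -14, f_y(P) = -20 (gradient nonzero, so P is smooth).
Step 3: tangent line at P: -14·(x − -2) + -20·(y − -2) = 0.
Expanding: -14*x - 20*y - 68 = 0.


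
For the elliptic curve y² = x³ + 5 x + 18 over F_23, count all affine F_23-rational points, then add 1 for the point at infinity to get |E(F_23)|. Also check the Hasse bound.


Affine points = {(0, 8), (0, 15), (1, 1), (1, 22), (2, 6), (2, 17), (8, 8), (8, 15), (11, 1), (11, 22), (12, 9), (12, 14), (13, 7), (13, 16), (14, 7), (14, 16), (15, 8), (15, 15), (16, 10), (16, 13), (17, 5), (17, 18), (18, 11), (18, 12), (19, 7), (19, 16), (21, 0), (22, 9), (22, 14)}; affine count = 29; |E(F_23)| = 30.

Discriminant check: Δ ∝ 4a³ + 27b² = 4·5³ + 27·18² = 4·125 + 27·324 ≡ 2 (mod 23). Nonzero ⇒ E is nonsingular.
For each x ∈ F_23, compute rhs = x³ + 5·x + 18 mod 23, then count y ∈ F_23 with y² ≡ rhs.
  x = 0: rhs = 18, matching y values: 8, 15 (2 points).
  x = 1: rhs = 1, matching y values: 1, 22 (2 points).
  x = 2: rhs = 13, matching y values: 6, 17 (2 points).
  x = 3: rhs = 14, matching y values: none (0 points).
  x = 4: rhs = 10, matching y values: none (0 points).
  x = 5: rhs = 7, matching y values: none (0 points).
  x = 6: rhs = 11, matching y values: none (0 points).
  x = 7: rhs = 5, matching y values: none (0 points).
  x = 8: rhs = 18, matching y values: 8, 15 (2 points).
  x = 9: rhs = 10, matching y values: none (0 points).
  x = 10: rhs = 10, matching y values: none (0 points).
  x = 11: rhs = 1, matching y values: 1, 22 (2 points).
  x = 12: rhs = 12, matching y values: 9, 14 (2 points).
  x = 13: rhs = 3, matching y values: 7, 16 (2 points).
  x = 14: rhs = 3, matching y values: 7, 16 (2 points).
  x = 15: rhs = 18, matching y values: 8, 15 (2 points).
  x = 16: rhs = 8, matching y values: 10, 13 (2 points).
  x = 17: rhs = 2, matching y values: 5, 18 (2 points).
  x = 18: rhs = 6, matching y values: 11, 12 (2 points).
  x = 19: rhs = 3, matching y values: 7, 16 (2 points).
  x = 20: rhs = 22, matching y values: none (0 points).
  x = 21: rhs = 0, matching y values: 0 (1 points).
  x = 22: rhs = 12, matching y values: 9, 14 (2 points).
Total affine count: 29.
Full point count |E(F_23)| = 29 + 1 = 30.
Hasse bound: |30 − (23+1)| = |6| = 6 ≤ 2√23 ≈ 9.5917 ✓.


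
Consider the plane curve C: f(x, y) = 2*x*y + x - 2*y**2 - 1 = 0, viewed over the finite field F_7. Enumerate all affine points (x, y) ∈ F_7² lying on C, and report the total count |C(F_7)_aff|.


Affine F_7-points: {(1, 0), (1, 1), (4, 5), (4, 6), (6, 2), (6, 4)}; count = 6.

For each of the 49 pairs (x, y) ∈ F_7², evaluate f(x, y) mod 7. Record the zeros.
  x = 0: [0↦6, 1↦4, 2↦5, 3↦2, 4↦2, 5↦5, 6↦4]  zeros at y ∈ ∅
  x = 1: [0↦0, 1↦0, 2↦3, 3↦2, 4↦4, 5↦2, 6↦3]  zeros at y ∈ {0, 1}
  x = 2: [0↦1, 1↦3, 2↦1, 3↦2, 4↦6, 5↦6, 6↦2]  zeros at y ∈ ∅
  x = 3: [0↦2, 1↦6, 2↦6, 3↦2, 4↦1, 5↦3, 6↦1]  zeros at y ∈ ∅
  x = 4: [0↦3, 1↦2, 2↦4, 3↦2, 4↦3, 5↦0, 6↦0]  zeros at y ∈ {5, 6}
  x = 5: [0↦4, 1↦5, 2↦2, 3↦2, 4↦5, 5↦4, 6↦6]  zeros at y ∈ ∅
  x = 6: [0↦5, 1↦1, 2↦0, 3↦2, 4↦0, 5↦1, 6↦5]  zeros at y ∈ {2, 4}
Collecting zeros: affine points = {(1, 0), (1, 1), (4, 5), (4, 6), (6, 2), (6, 4)}.
Total count |C(F_7)_aff| = 6.


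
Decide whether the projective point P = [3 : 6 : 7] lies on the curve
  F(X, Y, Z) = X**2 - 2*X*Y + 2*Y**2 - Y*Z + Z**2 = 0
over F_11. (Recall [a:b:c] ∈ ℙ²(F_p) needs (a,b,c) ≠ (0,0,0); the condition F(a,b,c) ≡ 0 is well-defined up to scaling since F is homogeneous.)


F(3,6,7) ≡ 8 (mod 11); P is NOT on the curve.

Evaluate F(3, 6, 7) term-by-term (mod 11).
  X**2 ↦ 1·9·1·1 = 9
  -2*X*Y ↦ -2·3·6·1 = -36
  2*Y**2 ↦ 2·1·36·1 = 72
  -Y*Z ↦ -1·1·6·7 = -42
  Z**2 ↦ 1·1·1·49 = 49
Sum: F(3, 6, 7) = (9) + (-36) + (72) + (-42) + (49) = 52.
Reducing mod 11: 52 ≡ 8 (mod 11).
Since F(a, b, c) ≡ 8 ≠ 0 (mod 11), P does NOT lie on the curve.


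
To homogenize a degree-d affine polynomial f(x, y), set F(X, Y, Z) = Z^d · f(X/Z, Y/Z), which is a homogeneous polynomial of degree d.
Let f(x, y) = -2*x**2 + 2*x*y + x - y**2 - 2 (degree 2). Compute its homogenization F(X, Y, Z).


F(X, Y, Z) = -2*X**2 + 2*X*Y + X*Z - Y**2 - 2*Z**2

deg(f) = 2.
Substitute x = X/Z, y = Y/Z into f, then multiply by Z^2.
  monomial -2·x^2·y^0 ↦ -2·X^2·Y^0·Z^0.
  monomial 2·x^1·y^1 ↦ 2·X^1·Y^1·Z^0.
  monomial 1·x^1·y^0 ↦ 1·X^1·Y^0·Z^1.
  monomial -1·x^0·y^2 ↦ -1·X^0·Y^2·Z^0.
  monomial -2·x^0·y^0 ↦ -2·X^0·Y^0·Z^2.
Collecting: F(X, Y, Z) = -2*X**2 + 2*X*Y + X*Z - Y**2 - 2*Z**2.


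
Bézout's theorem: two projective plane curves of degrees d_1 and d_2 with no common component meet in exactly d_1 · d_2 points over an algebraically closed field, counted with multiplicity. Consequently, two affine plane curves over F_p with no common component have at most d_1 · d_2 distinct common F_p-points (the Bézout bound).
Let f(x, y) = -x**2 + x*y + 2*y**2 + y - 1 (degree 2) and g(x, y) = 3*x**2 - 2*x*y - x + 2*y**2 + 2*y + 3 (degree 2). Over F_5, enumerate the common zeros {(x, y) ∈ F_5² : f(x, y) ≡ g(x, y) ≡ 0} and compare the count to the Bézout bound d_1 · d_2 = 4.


Common zeros: {(4, 4)}; count = 1; Bézout bound = 4.

deg(f) = 2, deg(g) = 2, so Bézout bound = 4.
Scan x ∈ F_5. For each x, list the y ∈ F_5 with f(x, y) ≡ 0 and those with g(x, y) ≡ 0 (mod 5); the common zeros in that column are the intersection.
  x = 0: f ≡ 0 at y ∈ {3, 4}; g ≡ 0 at y ∈ {2}; common: ∅.
  x = 1: f ≡ 0 at y ∈ {2}; g ≡ 0 at y ∈ {0}; common: ∅.
  x = 2: f ≡ 0 at y ∈ {0, 1}; g ≡ 0 at y ∈ {3}; common: ∅.
  x = 3: f ≡ 0 at y ∈ {0, 3}; g ≡ 0 at y ∈ {1}; common: ∅.
  x = 4: f ≡ 0 at y ∈ {1, 4}; g ≡ 0 at y ∈ {4}; common: {4}.
Collecting: common zeros = {(4, 4)}, so the count is 1.
Comparison with the Bézout bound: 1 ≤ 4 = deg(f)·deg(g), as expected for curves with no common component (the affine F_5-count falls short of the bound because intersections may lie at infinity, over extension fields, or carry multiplicity).


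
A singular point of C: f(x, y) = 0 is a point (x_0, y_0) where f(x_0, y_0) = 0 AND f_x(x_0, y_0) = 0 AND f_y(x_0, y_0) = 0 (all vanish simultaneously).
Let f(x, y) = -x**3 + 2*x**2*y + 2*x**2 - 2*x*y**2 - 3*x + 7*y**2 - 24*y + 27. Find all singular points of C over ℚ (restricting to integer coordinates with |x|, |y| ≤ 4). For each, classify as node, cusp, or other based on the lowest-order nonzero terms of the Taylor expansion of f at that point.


Singular points: {(3, 3)}; classification: node.

Compute partial derivatives:
  f_x = -3*x**2 + 4*x*y + 4*x - 2*y**2 - 3.
  f_y = 2*x**2 - 4*x*y + 14*y - 24.
Scan x_0 ∈ {−4, ..., 4}. For each x_0, f_y(x_0, y) is a polynomial in y; find its integer roots y ∈ {−4, ..., 4}, then test f_x and f at those candidates.
  x = -4: f_y(-4, y) = 30*y + 8; no integer root y with |y| ≤ 4.
  x = -3: f_y(-3, y) = 26*y - 6; no integer root y with |y| ≤ 4.
  x = -2: f_y(-2, y) = 22*y - 16; no integer root y with |y| ≤ 4.
  x = -1: f_y(-1, y) = 18*y - 22; no integer root y with |y| ≤ 4.
  x = 0: f_y(0, y) = 14*y - 24; no integer root y with |y| ≤ 4.
  x = 1: f_y(1, y) = 10*y - 22; no integer root y with |y| ≤ 4.
  x = 2: f_y(2, y) = 6*y - 16; no integer root y with |y| ≤ 4.
  x = 3: f_y(3, y) = 2*y - 6; vanishes at y ∈ {3}. (3, 3): f_x = 0, f = 0 — SINGULAR.
  x = 4: f_y(4, y) = 8 - 2*y; vanishes at y ∈ {4}. (4, 4): f_x = -3 ≠ 0.
Only singular point on the grid: (3, 3).
Classify: substitute x = 3 + u, y = 3 + v and expand: f = -u**3 + 2*u**2*v - u**2 - 2*u*v**2 + v**2.
No constant or linear terms (consistent with a singular point). Quadratic part: -u**2 + v**2. Cubic part: -u**3 + 2*u**2*v - 2*u*v**2.
The quadratic part v**2 - u**2 = (v − u)(v + u) splits into two distinct linear factors, so there are two distinct tangent lines y − 3 = ±(x − 3) — this is a node (ordinary double point).
Classification: node.


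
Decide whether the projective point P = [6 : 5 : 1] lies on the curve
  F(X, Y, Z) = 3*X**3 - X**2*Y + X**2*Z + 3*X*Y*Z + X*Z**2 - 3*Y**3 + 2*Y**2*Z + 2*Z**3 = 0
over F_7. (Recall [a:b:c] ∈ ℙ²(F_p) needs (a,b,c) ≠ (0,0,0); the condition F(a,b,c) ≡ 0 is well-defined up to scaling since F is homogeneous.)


F(6,5,1) ≡ 4 (mod 7); P is NOT on the curve.

Evaluate F(6, 5, 1) term-by-term (mod 7).
  3*X**3 ↦ 3·216·1·1 = 648
  -X**2*Y ↦ -1·36·5·1 = -180
  X**2*Z ↦ 1·36·1·1 = 36
  3*X*Y*Z ↦ 3·6·5·1 = 90
  X*Z**2 ↦ 1·6·1·1 = 6
  -3*Y**3 ↦ -3·1·125·1 = -375
  2*Y**2*Z ↦ 2·1·25·1 = 50
  2*Z**3 ↦ 2·1·1·1 = 2
Sum: F(6, 5, 1) = (648) + (-180) + (36) + (90) + (6) + (-375) + (50) + (2) = 277.
Reducing mod 7: 277 ≡ 4 (mod 7).
Since F(a, b, c) ≡ 4 ≠ 0 (mod 7), P does NOT lie on the curve.


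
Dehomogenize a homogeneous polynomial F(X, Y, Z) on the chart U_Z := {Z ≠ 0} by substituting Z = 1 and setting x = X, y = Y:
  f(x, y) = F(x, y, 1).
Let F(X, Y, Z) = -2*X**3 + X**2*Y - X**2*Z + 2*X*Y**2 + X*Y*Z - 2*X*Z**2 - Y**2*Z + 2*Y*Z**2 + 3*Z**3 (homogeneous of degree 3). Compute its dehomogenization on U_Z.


f(x, y) = -2*x**3 + x**2*y - x**2 + 2*x*y**2 + x*y - 2*x - y**2 + 2*y + 3

On U_Z we set Z = 1. Each monomial c·X^i·Y^j·Z^k in F becomes c·x^i·y^j·1^k = c·x^i·y^j.
Substituting Z = 1: F(X, Y, 1) = -2*x**3 + x**2*y - x**2 + 2*x*y**2 + x*y - 2*x - y**2 + 2*y + 3.
Note: deg(f) ≤ deg(F) = 3; strict inequality happens when F is divisible by Z (lost terms).


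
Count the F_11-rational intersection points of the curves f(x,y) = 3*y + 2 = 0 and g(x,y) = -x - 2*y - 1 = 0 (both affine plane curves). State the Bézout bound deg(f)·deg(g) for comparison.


Common zeros: {(4, 3)}; count = 1; Bézout bound = 1.

deg(f) = 1, deg(g) = 1, so Bézout bound = 1.
Scan x ∈ F_11. For each x, list the y ∈ F_11 with f(x, y) ≡ 0 and those with g(x, y) ≡ 0 (mod 11); the common zeros in that column are the intersection.
  x = 0: f ≡ 0 at y ∈ {3}; g ≡ 0 at y ∈ {5}; common: ∅.
  x = 1: f ≡ 0 at y ∈ {3}; g ≡ 0 at y ∈ {10}; common: ∅.
  x = 2: f ≡ 0 at y ∈ {3}; g ≡ 0 at y ∈ {4}; common: ∅.
  x = 3: f ≡ 0 at y ∈ {3}; g ≡ 0 at y ∈ {9}; common: ∅.
  x = 4: f ≡ 0 at y ∈ {3}; g ≡ 0 at y ∈ {3}; common: {3}.
  x = 5: f ≡ 0 at y ∈ {3}; g ≡ 0 at y ∈ {8}; common: ∅.
  x = 6: f ≡ 0 at y ∈ {3}; g ≡ 0 at y ∈ {2}; common: ∅.
  x = 7: f ≡ 0 at y ∈ {3}; g ≡ 0 at y ∈ {7}; common: ∅.
  x = 8: f ≡ 0 at y ∈ {3}; g ≡ 0 at y ∈ {1}; common: ∅.
  x = 9: f ≡ 0 at y ∈ {3}; g ≡ 0 at y ∈ {6}; common: ∅.
  x = 10: f ≡ 0 at y ∈ {3}; g ≡ 0 at y ∈ {0}; common: ∅.
Collecting: common zeros = {(4, 3)}, so the count is 1.
Comparison with the Bézout bound: 1 ≤ 1 = deg(f)·deg(g), as expected for curves with no common component (the bound is attained).


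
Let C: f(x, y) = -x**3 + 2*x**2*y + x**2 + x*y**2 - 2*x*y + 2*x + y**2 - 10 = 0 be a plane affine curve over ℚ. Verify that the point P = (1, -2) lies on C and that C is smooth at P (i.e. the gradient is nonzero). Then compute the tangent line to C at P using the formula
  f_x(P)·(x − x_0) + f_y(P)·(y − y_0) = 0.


Tangent line at P: x - 8*y - 17 = 0.

Step 1: f(1, -2) = 0, so P lies on C.
Step 2: partial derivatives
  f_x(x, y) = -3*x**2 + 4*x*y + 2*x + y**2 - 2*y + 2, f_y(x, y) = 2*x**2 + 2*x*y - 2*x + 2*y.
  f_x(P) = 1, f_y(P) = -8 (gradient nonzero, so P is smooth).
Step 3: tangent line at P: 1·(x − 1) + -8·(y − -2) = 0.
Expanding: x - 8*y - 17 = 0.


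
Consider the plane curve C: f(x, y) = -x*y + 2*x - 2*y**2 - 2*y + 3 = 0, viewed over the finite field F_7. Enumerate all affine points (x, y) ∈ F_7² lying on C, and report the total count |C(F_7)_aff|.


Affine F_7-points: {(0, 3), (1, 1), (2, 0), (2, 5), (6, 4), (6, 6)}; count = 6.

For each of the 49 pairs (x, y) ∈ F_7², evaluate f(x, y) mod 7. Record the zeros.
  x = 0: [0↦3, 1↦6, 2↦5, 3↦0, 4↦5, 5↦6, 6↦3]  zeros at y ∈ {3}
  x = 1: [0↦5, 1↦0, 2↦5, 3↦6, 4↦3, 5↦3, 6↦6]  zeros at y ∈ {1}
  x = 2: [0↦0, 1↦1, 2↦5, 3↦5, 4↦1, 5↦0, 6↦2]  zeros at y ∈ {0, 5}
  x = 3: [0↦2, 1↦2, 2↦5, 3↦4, 4↦6, 5↦4, 6↦5]  zeros at y ∈ ∅
  x = 4: [0↦4, 1↦3, 2↦5, 3↦3, 4↦4, 5↦1, 6↦1]  zeros at y ∈ ∅
  x = 5: [0↦6, 1↦4, 2↦5, 3↦2, 4↦2, 5↦5, 6↦4]  zeros at y ∈ ∅
  x = 6: [0↦1, 1↦5, 2↦5, 3↦1, 4↦0, 5↦2, 6↦0]  zeros at y ∈ {4, 6}
Collecting zeros: affine points = {(0, 3), (1, 1), (2, 0), (2, 5), (6, 4), (6, 6)}.
Total count |C(F_7)_aff| = 6.


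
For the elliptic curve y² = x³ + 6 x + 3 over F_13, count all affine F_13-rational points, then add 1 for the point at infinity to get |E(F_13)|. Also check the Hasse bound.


Affine points = {(0, 4), (0, 9), (1, 6), (1, 7), (2, 6), (2, 7), (3, 3), (3, 10), (4, 0), (8, 2), (8, 11), (10, 6), (10, 7), (11, 3), (11, 10), (12, 3), (12, 10)}; affine count = 17; |E(F_13)| = 18.

Discriminant check: Δ ∝ 4a³ + 27b² = 4·6³ + 27·3² = 4·216 + 27·9 ≡ 2 (mod 13). Nonzero ⇒ E is nonsingular.
For each x ∈ F_13, compute rhs = x³ + 6·x + 3 mod 13, then count y ∈ F_13 with y² ≡ rhs.
  x = 0: rhs = 3, matching y values: 4, 9 (2 points).
  x = 1: rhs = 10, matching y values: 6, 7 (2 points).
  x = 2: rhs = 10, matching y values: 6, 7 (2 points).
  x = 3: rhs = 9, matching y values: 3, 10 (2 points).
  x = 4: rhs = 0, matching y values: 0 (1 points).
  x = 5: rhs = 2, matching y values: none (0 points).
  x = 6: rhs = 8, matching y values: none (0 points).
  x = 7: rhs = 11, matching y values: none (0 points).
  x = 8: rhs = 4, matching y values: 2, 11 (2 points).
  x = 9: rhs = 6, matching y values: none (0 points).
  x = 10: rhs = 10, matching y values: 6, 7 (2 points).
  x = 11: rhs = 9, matching y values: 3, 10 (2 points).
  x = 12: rhs = 9, matching y values: 3, 10 (2 points).
Total affine count: 17.
Full point count |E(F_13)| = 17 + 1 = 18.
Hasse bound: |18 − (13+1)| = |4| = 4 ≤ 2√13 ≈ 7.2111 ✓.


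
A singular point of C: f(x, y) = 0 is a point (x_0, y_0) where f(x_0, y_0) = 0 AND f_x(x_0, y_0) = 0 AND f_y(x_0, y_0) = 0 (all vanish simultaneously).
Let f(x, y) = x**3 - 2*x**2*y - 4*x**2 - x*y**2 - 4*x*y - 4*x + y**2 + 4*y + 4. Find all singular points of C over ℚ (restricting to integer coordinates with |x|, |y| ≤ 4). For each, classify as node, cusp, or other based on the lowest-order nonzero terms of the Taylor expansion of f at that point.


Singular points: {(0, -2)}; classification: cusp.

Compute partial derivatives:
  f_x = 3*x**2 - 4*x*y - 8*x - y**2 - 4*y - 4.
  f_y = -2*x**2 - 2*x*y - 4*x + 2*y + 4.
Scan x_0 ∈ {−4, ..., 4}. For each x_0, f_y(x_0, y) is a polynomial in y; find its integer roots y ∈ {−4, ..., 4}, then test f_x and f at those candidates.
  x = -4: f_y(-4, y) = 10*y - 12; no integer root y with |y| ≤ 4.
  x = -3: f_y(-3, y) = 8*y - 2; no integer root y with |y| ≤ 4.
  x = -2: f_y(-2, y) = 6*y + 4; no integer root y with |y| ≤ 4.
  x = -1: f_y(-1, y) = 4*y + 6; no integer root y with |y| ≤ 4.
  x = 0: f_y(0, y) = 2*y + 4; vanishes at y ∈ {-2}. (0, -2): f_x = 0, f = 0 — SINGULAR.
  x = 1: f_y(1, y) = -2; no integer root y with |y| ≤ 4.
  x = 2: f_y(2, y) = -2*y - 12; no integer root y with |y| ≤ 4.
  x = 3: f_y(3, y) = -4*y - 26; no integer root y with |y| ≤ 4.
  x = 4: f_y(4, y) = -6*y - 44; no integer root y with |y| ≤ 4.
Only singular point on the grid: (0, -2).
Classify: substitute x = 0 + u, y = -2 + v and expand: f = u**3 - 2*u**2*v - u*v**2 + v**2.
No constant or linear terms (consistent with a singular point). Quadratic part: v**2. Cubic part: u**3 - 2*u**2*v - u*v**2.
The quadratic part v**2 is a perfect square, so there is a single (double) tangent line v = 0, i.e. y = -2. Restricting the cubic part to that line (v = 0) leaves u**3 ≠ 0, so f is not divisible by v and the branch is v² ≈ -u**3 to lowest order — this is a cusp.
Classification: cusp.


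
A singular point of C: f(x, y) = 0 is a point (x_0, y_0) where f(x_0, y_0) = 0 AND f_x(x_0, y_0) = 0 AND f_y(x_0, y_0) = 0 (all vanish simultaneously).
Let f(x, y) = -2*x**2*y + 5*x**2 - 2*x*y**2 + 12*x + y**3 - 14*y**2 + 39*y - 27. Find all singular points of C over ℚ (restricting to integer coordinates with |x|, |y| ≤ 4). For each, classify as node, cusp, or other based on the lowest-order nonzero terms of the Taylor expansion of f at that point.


Singular points: {(-3, 3)}; classification: node.

Compute partial derivatives:
  f_x = -4*x*y + 10*x - 2*y**2 + 12.
  f_y = -2*x**2 - 4*x*y + 3*y**2 - 28*y + 39.
Scan x_0 ∈ {−4, ..., 4}. For each x_0, f_y(x_0, y) is a polynomial in y; find its integer roots y ∈ {−4, ..., 4}, then test f_x and f at those candidates.
  x = -4: f_y(-4, y) = 3*y**2 - 12*y + 7; no integer root y with |y| ≤ 4.
  x = -3: f_y(-3, y) = 3*y**2 - 16*y + 21; vanishes at y ∈ {3}. (-3, 3): f_x = 0, f = 0 — SINGULAR.
  x = -2: f_y(-2, y) = 3*y**2 - 20*y + 31; no integer root y with |y| ≤ 4.
  x = -1: f_y(-1, y) = 3*y**2 - 24*y + 37; no integer root y with |y| ≤ 4.
  x = 0: f_y(0, y) = 3*y**2 - 28*y + 39; no integer root y with |y| ≤ 4.
  x = 1: f_y(1, y) = 3*y**2 - 32*y + 37; no integer root y with |y| ≤ 4.
  x = 2: f_y(2, y) = 3*y**2 - 36*y + 31; no integer root y with |y| ≤ 4.
  x = 3: f_y(3, y) = 3*y**2 - 40*y + 21; no integer root y with |y| ≤ 4.
  x = 4: f_y(4, y) = 3*y**2 - 44*y + 7; no integer root y with |y| ≤ 4.
Only singular point on the grid: (-3, 3).
Classify: substitute x = -3 + u, y = 3 + v and expand: f = -2*u**2*v - u**2 - 2*u*v**2 + v**3 + v**2.
No constant or linear terms (consistent with a singular point). Quadratic part: -u**2 + v**2. Cubic part: -2*u**2*v - 2*u*v**2 + v**3.
The quadratic part v**2 - u**2 = (v − u)(v + u) splits into two distinct linear factors, so there are two distinct tangent lines y − 3 = ±(x − -3) — this is a node (ordinary double point).
Classification: node.


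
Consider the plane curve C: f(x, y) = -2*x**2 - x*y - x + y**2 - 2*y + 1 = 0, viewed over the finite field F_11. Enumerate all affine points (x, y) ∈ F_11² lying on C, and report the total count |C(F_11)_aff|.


Affine F_11-points: {(0, 1), (4, 3), (5, 3), (5, 4), (6, 0), (6, 8), (9, 4), (9, 7), (10, 0), (10, 1)}; count = 10.

For each of the 121 pairs (x, y) ∈ F_11², evaluate f(x, y) mod 11. Record the zeros.
  x = 0: [0↦1, 1↦0, 2↦1, 3↦4, 4↦9, 5↦5, 6↦3, 7↦3, 8↦5, 9↦9, 10↦4]  zeros at y ∈ {1}
  x = 1: [0↦9, 1↦7, 2↦7, 3↦9, 4↦2, 5↦8, 6↦5, 7↦4, 8↦5, 9↦8, 10↦2]  zeros at y ∈ ∅
  x = 2: [0↦2, 1↦10, 2↦9, 3↦10, 4↦2, 5↦7, 6↦3, 7↦1, 8↦1, 9↦3, 10↦7]  zeros at y ∈ ∅
  x = 3: [0↦2, 1↦9, 2↦7, 3↦7, 4↦9, 5↦2, 6↦8, 7↦5, 8↦4, 9↦5, 10↦8]  zeros at y ∈ ∅
  x = 4: [0↦9, 1↦4, 2↦1, 3↦0, 4↦1, 5↦4, 6↦9, 7↦5, 8↦3, 9↦3, 10↦5]  zeros at y ∈ {3}
  x = 5: [0↦1, 1↦6, 2↦2, 3↦0, 4↦0, 5↦2, 6↦6, 7↦1, 8↦9, 9↦8, 10↦9]  zeros at y ∈ {3, 4}
  x = 6: [0↦0, 1↦4, 2↦10, 3↦7, 4↦6, 5↦7, 6↦10, 7↦4, 8↦0, 9↦9, 10↦9]  zeros at y ∈ {0, 8}
  x = 7: [0↦6, 1↦9, 2↦3, 3↦10, 4↦8, 5↦8, 6↦10, 7↦3, 8↦9, 9↦6, 10↦5]  zeros at y ∈ ∅
  x = 8: [0↦8, 1↦10, 2↦3, 3↦9, 4↦6, 5↦5, 6↦6, 7↦9, 8↦3, 9↦10, 10↦8]  zeros at y ∈ ∅
  x = 9: [0↦6, 1↦7, 2↦10, 3↦4, 4↦0, 5↦9, 6↦9, 7↦0, 8↦4, 9↦10, 10↦7]  zeros at y ∈ {4, 7}
  x = 10: [0↦0, 1↦0, 2↦2, 3↦6, 4↦1, 5↦9, 6↦8, 7↦9, 8↦1, 9↦6, 10↦2]  zeros at y ∈ {0, 1}
Collecting zeros: affine points = {(0, 1), (4, 3), (5, 3), (5, 4), (6, 0), (6, 8), (9, 4), (9, 7), (10, 0), (10, 1)}.
Total count |C(F_11)_aff| = 10.


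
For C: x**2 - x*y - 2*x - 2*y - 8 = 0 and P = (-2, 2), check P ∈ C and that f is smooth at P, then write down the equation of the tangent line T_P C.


Tangent line at P: -8*x - 16 = 0.

Step 1: f(-2, 2) = 0, so P lies on C.
Step 2: partial derivatives
  f_x(x, y) = 2*x - y - 2, f_y(x, y) = -x - 2.
  f_x(P) = -8, f_y(P) = 0 (gradient nonzero, so P is smooth).
Step 3: tangent line at P: -8·(x − -2) + 0·(y − 2) = 0.
Expanding: -8*x - 16 = 0.


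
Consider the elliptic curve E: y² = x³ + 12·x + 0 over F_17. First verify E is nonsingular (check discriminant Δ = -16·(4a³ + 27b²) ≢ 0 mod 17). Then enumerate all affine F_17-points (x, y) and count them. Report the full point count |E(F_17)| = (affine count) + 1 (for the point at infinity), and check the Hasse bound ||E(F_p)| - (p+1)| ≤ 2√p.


Affine points = {(0, 0), (1, 8), (1, 9), (2, 7), (2, 10), (5, 7), (5, 10), (6, 4), (6, 13), (7, 6), (7, 11), (8, 8), (8, 9), (9, 2), (9, 15), (10, 7), (10, 10), (11, 1), (11, 16), (12, 6), (12, 11), (15, 6), (15, 11), (16, 2), (16, 15)}; affine count = 25; |E(F_17)| = 26.

Discriminant check: Δ ∝ 4a³ + 27b² = 4·12³ + 27·0² = 4·1728 + 27·0 ≡ 10 (mod 17). Nonzero ⇒ E is nonsingular.
For each x ∈ F_17, compute rhs = x³ + 12·x + 0 mod 17, then count y ∈ F_17 with y² ≡ rhs.
  x = 0: rhs = 0, matching y values: 0 (1 points).
  x = 1: rhs = 13, matching y values: 8, 9 (2 points).
  x = 2: rhs = 15, matching y values: 7, 10 (2 points).
  x = 3: rhs = 12, matching y values: none (0 points).
  x = 4: rhs = 10, matching y values: none (0 points).
  x = 5: rhs = 15, matching y values: 7, 10 (2 points).
  x = 6: rhs = 16, matching y values: 4, 13 (2 points).
  x = 7: rhs = 2, matching y values: 6, 11 (2 points).
  x = 8: rhs = 13, matching y values: 8, 9 (2 points).
  x = 9: rhs = 4, matching y values: 2, 15 (2 points).
  x = 10: rhs = 15, matching y values: 7, 10 (2 points).
  x = 11: rhs = 1, matching y values: 1, 16 (2 points).
  x = 12: rhs = 2, matching y values: 6, 11 (2 points).
  x = 13: rhs = 7, matching y values: none (0 points).
  x = 14: rhs = 5, matching y values: none (0 points).
  x = 15: rhs = 2, matching y values: 6, 11 (2 points).
  x = 16: rhs = 4, matching y values: 2, 15 (2 points).
Total affine count: 25.
Full point count |E(F_17)| = 25 + 1 = 26.
Hasse bound: |26 − (17+1)| = |8| = 8 ≤ 2√17 ≈ 8.2462 ✓.


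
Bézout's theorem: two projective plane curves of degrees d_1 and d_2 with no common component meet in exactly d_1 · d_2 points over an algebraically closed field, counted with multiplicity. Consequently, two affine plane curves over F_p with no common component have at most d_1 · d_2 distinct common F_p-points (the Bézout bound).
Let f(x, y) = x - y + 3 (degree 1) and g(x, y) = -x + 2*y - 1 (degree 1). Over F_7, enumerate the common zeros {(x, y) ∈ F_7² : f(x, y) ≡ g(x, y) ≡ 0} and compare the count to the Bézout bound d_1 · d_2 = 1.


Common zeros: {(2, 5)}; count = 1; Bézout bound = 1.

deg(f) = 1, deg(g) = 1, so Bézout bound = 1.
Scan x ∈ F_7. For each x, list the y ∈ F_7 with f(x, y) ≡ 0 and those with g(x, y) ≡ 0 (mod 7); the common zeros in that column are the intersection.
  x = 0: f ≡ 0 at y ∈ {3}; g ≡ 0 at y ∈ {4}; common: ∅.
  x = 1: f ≡ 0 at y ∈ {4}; g ≡ 0 at y ∈ {1}; common: ∅.
  x = 2: f ≡ 0 at y ∈ {5}; g ≡ 0 at y ∈ {5}; common: {5}.
  x = 3: f ≡ 0 at y ∈ {6}; g ≡ 0 at y ∈ {2}; common: ∅.
  x = 4: f ≡ 0 at y ∈ {0}; g ≡ 0 at y ∈ {6}; common: ∅.
  x = 5: f ≡ 0 at y ∈ {1}; g ≡ 0 at y ∈ {3}; common: ∅.
  x = 6: f ≡ 0 at y ∈ {2}; g ≡ 0 at y ∈ {0}; common: ∅.
Collecting: common zeros = {(2, 5)}, so the count is 1.
Comparison with the Bézout bound: 1 ≤ 1 = deg(f)·deg(g), as expected for curves with no common component (the bound is attained).


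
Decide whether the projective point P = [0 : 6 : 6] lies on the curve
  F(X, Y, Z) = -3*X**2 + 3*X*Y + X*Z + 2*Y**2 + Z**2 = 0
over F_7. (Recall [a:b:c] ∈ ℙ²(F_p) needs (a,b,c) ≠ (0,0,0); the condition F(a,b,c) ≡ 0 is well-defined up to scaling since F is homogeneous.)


F(0,6,6) ≡ 3 (mod 7); P is NOT on the curve.

Evaluate F(0, 6, 6) term-by-term (mod 7).
  -3*X**2 ↦ -3·0·1·1 = 0
  3*X*Y ↦ 3·0·6·1 = 0
  X*Z ↦ 1·0·1·6 = 0
  2*Y**2 ↦ 2·1·36·1 = 72
  Z**2 ↦ 1·1·1·36 = 36
Sum: F(0, 6, 6) = (0) + (0) + (0) + (72) + (36) = 108.
Reducing mod 7: 108 ≡ 3 (mod 7).
Since F(a, b, c) ≡ 3 ≠ 0 (mod 7), P does NOT lie on the curve.


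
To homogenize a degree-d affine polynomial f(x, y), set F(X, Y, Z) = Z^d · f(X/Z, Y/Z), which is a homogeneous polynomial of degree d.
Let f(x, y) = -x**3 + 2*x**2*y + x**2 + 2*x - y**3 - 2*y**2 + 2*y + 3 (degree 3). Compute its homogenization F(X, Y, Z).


F(X, Y, Z) = -X**3 + 2*X**2*Y + X**2*Z + 2*X*Z**2 - Y**3 - 2*Y**2*Z + 2*Y*Z**2 + 3*Z**3

deg(f) = 3.
Substitute x = X/Z, y = Y/Z into f, then multiply by Z^3.
  monomial -1·x^3·y^0 ↦ -1·X^3·Y^0·Z^0.
  monomial 2·x^2·y^1 ↦ 2·X^2·Y^1·Z^0.
  monomial 1·x^2·y^0 ↦ 1·X^2·Y^0·Z^1.
  monomial 2·x^1·y^0 ↦ 2·X^1·Y^0·Z^2.
  monomial -1·x^0·y^3 ↦ -1·X^0·Y^3·Z^0.
  monomial -2·x^0·y^2 ↦ -2·X^0·Y^2·Z^1.
  monomial 2·x^0·y^1 ↦ 2·X^0·Y^1·Z^2.
  monomial 3·x^0·y^0 ↦ 3·X^0·Y^0·Z^3.
Collecting: F(X, Y, Z) = -X**3 + 2*X**2*Y + X**2*Z + 2*X*Z**2 - Y**3 - 2*Y**2*Z + 2*Y*Z**2 + 3*Z**3.


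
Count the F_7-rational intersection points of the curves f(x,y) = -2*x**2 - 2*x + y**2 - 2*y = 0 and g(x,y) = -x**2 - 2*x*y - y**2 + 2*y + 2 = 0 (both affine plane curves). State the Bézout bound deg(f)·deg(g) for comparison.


Common zeros: {(3, 3)}; count = 1; Bézout bound = 4.

deg(f) = 2, deg(g) = 2, so Bézout bound = 4.
Scan x ∈ F_7. For each x, list the y ∈ F_7 with f(x, y) ≡ 0 and those with g(x, y) ≡ 0 (mod 7); the common zeros in that column are the intersection.
  x = 0: f ≡ 0 at y ∈ {0, 2}; g ≡ 0 at y ∈ ∅; common: ∅.
  x = 1: f ≡ 0 at y ∈ ∅; g ≡ 0 at y ∈ {1, 6}; common: ∅.
  x = 2: f ≡ 0 at y ∈ ∅; g ≡ 0 at y ∈ ∅; common: ∅.
  x = 3: f ≡ 0 at y ∈ {3, 6}; g ≡ 0 at y ∈ {0, 3}; common: {3}.
  x = 4: f ≡ 0 at y ∈ ∅; g ≡ 0 at y ∈ {0, 1}; common: ∅.
  x = 5: f ≡ 0 at y ∈ ∅; g ≡ 0 at y ∈ {3}; common: ∅.
  x = 6: f ≡ 0 at y ∈ {0, 2}; g ≡ 0 at y ∈ ∅; common: ∅.
Collecting: common zeros = {(3, 3)}, so the count is 1.
Comparison with the Bézout bound: 1 ≤ 4 = deg(f)·deg(g), as expected for curves with no common component (the affine F_7-count falls short of the bound because intersections may lie at infinity, over extension fields, or carry multiplicity).
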